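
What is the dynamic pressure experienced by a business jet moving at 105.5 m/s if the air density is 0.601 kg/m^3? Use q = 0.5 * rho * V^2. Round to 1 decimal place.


Step 1: V^2 = 105.5^2 = 11130.25
Step 2: q = 0.5 * 0.601 * 11130.25
Step 3: q = 3344.6 Pa

3344.6


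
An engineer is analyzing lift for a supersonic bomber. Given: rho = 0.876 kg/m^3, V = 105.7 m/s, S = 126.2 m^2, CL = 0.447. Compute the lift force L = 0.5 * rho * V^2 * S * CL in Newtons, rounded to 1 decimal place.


Step 1: Calculate dynamic pressure q = 0.5 * 0.876 * 105.7^2 = 0.5 * 0.876 * 11172.49 = 4893.5506 Pa
Step 2: Multiply by wing area and lift coefficient: L = 4893.5506 * 126.2 * 0.447
Step 3: L = 617566.0882 * 0.447 = 276052.0 N

276052.0


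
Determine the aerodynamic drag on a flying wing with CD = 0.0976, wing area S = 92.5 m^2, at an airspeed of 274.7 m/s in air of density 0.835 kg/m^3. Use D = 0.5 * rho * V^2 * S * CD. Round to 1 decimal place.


Step 1: Dynamic pressure q = 0.5 * 0.835 * 274.7^2 = 31504.5876 Pa
Step 2: Drag D = q * S * CD = 31504.5876 * 92.5 * 0.0976
Step 3: D = 284423.4 N

284423.4


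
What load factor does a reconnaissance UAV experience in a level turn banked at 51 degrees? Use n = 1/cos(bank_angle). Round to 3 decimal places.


Step 1: Convert 51 degrees to radians = 0.890118
Step 2: cos(51 deg) = 0.62932
Step 3: n = 1 / 0.62932 = 1.589

1.589


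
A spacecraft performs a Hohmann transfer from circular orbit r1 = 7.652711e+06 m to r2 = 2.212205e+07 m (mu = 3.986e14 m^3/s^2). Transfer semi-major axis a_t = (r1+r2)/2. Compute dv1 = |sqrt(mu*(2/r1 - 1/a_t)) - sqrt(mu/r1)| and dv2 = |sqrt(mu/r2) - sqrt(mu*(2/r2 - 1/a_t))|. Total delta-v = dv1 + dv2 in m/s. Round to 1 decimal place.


Step 1: Transfer semi-major axis a_t = (7.652711e+06 + 2.212205e+07) / 2 = 1.488738e+07 m
Step 2: v1 (circular at r1) = sqrt(mu/r1) = 7217.07 m/s
Step 3: v_t1 = sqrt(mu*(2/r1 - 1/a_t)) = 8797.61 m/s
Step 4: dv1 = |8797.61 - 7217.07| = 1580.54 m/s
Step 5: v2 (circular at r2) = 4244.79 m/s, v_t2 = 3043.37 m/s
Step 6: dv2 = |4244.79 - 3043.37| = 1201.42 m/s
Step 7: Total delta-v = 1580.54 + 1201.42 = 2782.0 m/s

2782.0


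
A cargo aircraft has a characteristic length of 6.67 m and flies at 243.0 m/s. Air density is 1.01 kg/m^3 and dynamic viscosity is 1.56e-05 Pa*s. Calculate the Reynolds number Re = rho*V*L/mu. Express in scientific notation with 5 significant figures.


Step 1: Numerator = rho * V * L = 1.01 * 243.0 * 6.67 = 1637.0181
Step 2: Re = 1637.0181 / 1.56e-05
Step 3: Re = 1.0494e+08

1.0494e+08


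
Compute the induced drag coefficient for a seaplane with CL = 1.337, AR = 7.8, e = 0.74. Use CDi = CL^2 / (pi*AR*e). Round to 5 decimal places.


Step 1: CL^2 = 1.337^2 = 1.787569
Step 2: pi * AR * e = 3.14159 * 7.8 * 0.74 = 18.133273
Step 3: CDi = 1.787569 / 18.133273 = 0.09858

0.09858


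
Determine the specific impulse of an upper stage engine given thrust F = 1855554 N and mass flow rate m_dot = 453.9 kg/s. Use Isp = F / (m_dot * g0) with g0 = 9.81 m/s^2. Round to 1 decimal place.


Step 1: m_dot * g0 = 453.9 * 9.81 = 4452.76
Step 2: Isp = 1855554 / 4452.76 = 416.7 s

416.7


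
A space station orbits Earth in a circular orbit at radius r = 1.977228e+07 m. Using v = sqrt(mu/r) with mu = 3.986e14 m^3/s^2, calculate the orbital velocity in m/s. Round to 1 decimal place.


Step 1: mu / r = 3.986e14 / 1.977228e+07 = 20159536.4824
Step 2: v = sqrt(20159536.4824) = 4489.9 m/s

4489.9


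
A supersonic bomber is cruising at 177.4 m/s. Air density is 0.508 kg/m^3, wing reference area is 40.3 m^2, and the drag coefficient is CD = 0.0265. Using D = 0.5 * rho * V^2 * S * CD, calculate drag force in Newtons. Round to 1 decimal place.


Step 1: Dynamic pressure q = 0.5 * 0.508 * 177.4^2 = 7993.573 Pa
Step 2: Drag D = q * S * CD = 7993.573 * 40.3 * 0.0265
Step 3: D = 8536.7 N

8536.7


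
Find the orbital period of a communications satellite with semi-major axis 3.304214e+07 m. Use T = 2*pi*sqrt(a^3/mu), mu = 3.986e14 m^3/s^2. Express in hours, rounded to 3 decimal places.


Step 1: a^3 / mu = 3.607485e+22 / 3.986e14 = 9.050388e+07
Step 2: sqrt(9.050388e+07) = 9513.3528 s
Step 3: T = 2*pi * 9513.3528 = 59774.16 s
Step 4: T in hours = 59774.16 / 3600 = 16.604 hours

16.604


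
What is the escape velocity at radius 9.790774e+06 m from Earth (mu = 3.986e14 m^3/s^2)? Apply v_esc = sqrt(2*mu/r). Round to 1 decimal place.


Step 1: 2*mu/r = 2 * 3.986e14 / 9.790774e+06 = 81423593.2726
Step 2: v_esc = sqrt(81423593.2726) = 9023.5 m/s

9023.5


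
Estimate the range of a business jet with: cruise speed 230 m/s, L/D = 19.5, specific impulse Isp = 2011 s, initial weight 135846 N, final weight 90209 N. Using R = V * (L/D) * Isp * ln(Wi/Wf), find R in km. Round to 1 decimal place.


Step 1: Coefficient = V * (L/D) * Isp = 230 * 19.5 * 2011 = 9019335.0 m
Step 2: Wi/Wf = 135846 / 90209 = 1.505903
Step 3: ln(1.505903) = 0.409393
Step 4: R = 9019335.0 * 0.409393 = 3692449.8 m = 3692.4 km

3692.4


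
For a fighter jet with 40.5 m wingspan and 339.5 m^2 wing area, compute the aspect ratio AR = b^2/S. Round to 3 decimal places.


Step 1: b^2 = 40.5^2 = 1640.25
Step 2: AR = 1640.25 / 339.5 = 4.831

4.831


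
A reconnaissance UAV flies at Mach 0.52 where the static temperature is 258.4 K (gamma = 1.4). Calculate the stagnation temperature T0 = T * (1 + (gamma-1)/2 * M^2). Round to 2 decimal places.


Step 1: (gamma-1)/2 = 0.2
Step 2: M^2 = 0.2704
Step 3: 1 + 0.2 * 0.2704 = 1.05408
Step 4: T0 = 258.4 * 1.05408 = 272.37 K

272.37


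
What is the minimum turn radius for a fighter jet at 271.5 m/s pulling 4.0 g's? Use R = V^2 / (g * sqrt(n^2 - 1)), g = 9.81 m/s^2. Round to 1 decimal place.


Step 1: V^2 = 271.5^2 = 73712.25
Step 2: n^2 - 1 = 4.0^2 - 1 = 15.0
Step 3: sqrt(15.0) = 3.872983
Step 4: R = 73712.25 / (9.81 * 3.872983) = 1940.1 m

1940.1


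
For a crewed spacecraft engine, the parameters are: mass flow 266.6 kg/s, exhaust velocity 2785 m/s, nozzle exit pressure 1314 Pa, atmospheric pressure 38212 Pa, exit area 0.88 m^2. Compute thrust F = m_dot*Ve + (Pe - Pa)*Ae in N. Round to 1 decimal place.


Step 1: Momentum thrust = m_dot * Ve = 266.6 * 2785 = 742481.0 N
Step 2: Pressure thrust = (Pe - Pa) * Ae = (1314 - 38212) * 0.88 = -32470.24 N
Step 3: Total thrust F = 742481.0 + -32470.24 = 710010.8 N

710010.8


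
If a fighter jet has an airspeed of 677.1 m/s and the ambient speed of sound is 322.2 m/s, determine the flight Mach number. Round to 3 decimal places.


Step 1: M = V / a = 677.1 / 322.2
Step 2: M = 2.101

2.101


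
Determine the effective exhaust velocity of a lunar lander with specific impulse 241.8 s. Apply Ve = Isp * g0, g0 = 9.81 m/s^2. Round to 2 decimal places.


Step 1: Ve = Isp * g0 = 241.8 * 9.81
Step 2: Ve = 2372.06 m/s

2372.06


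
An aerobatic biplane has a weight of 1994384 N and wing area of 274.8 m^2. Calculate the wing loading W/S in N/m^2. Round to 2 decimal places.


Step 1: Wing loading = W / S = 1994384 / 274.8
Step 2: Wing loading = 7257.58 N/m^2

7257.58


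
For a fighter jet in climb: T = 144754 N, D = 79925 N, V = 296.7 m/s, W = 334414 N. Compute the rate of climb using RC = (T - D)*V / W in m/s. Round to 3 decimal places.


Step 1: Excess thrust = T - D = 144754 - 79925 = 64829 N
Step 2: Excess power = 64829 * 296.7 = 19234764.3 W
Step 3: RC = 19234764.3 / 334414 = 57.518 m/s

57.518


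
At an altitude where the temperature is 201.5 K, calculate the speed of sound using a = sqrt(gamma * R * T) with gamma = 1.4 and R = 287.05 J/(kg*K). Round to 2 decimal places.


Step 1: gamma * R * T = 1.4 * 287.05 * 201.5 = 80976.805
Step 2: a = sqrt(80976.805) = 284.56 m/s

284.56


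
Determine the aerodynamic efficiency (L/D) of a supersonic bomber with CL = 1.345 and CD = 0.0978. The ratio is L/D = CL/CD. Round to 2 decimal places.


Step 1: L/D = CL / CD = 1.345 / 0.0978
Step 2: L/D = 13.75

13.75


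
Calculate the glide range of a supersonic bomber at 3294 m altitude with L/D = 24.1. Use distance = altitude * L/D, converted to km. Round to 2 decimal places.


Step 1: Glide distance = altitude * L/D = 3294 * 24.1 = 79385.4 m
Step 2: Convert to km: 79385.4 / 1000 = 79.39 km

79.39


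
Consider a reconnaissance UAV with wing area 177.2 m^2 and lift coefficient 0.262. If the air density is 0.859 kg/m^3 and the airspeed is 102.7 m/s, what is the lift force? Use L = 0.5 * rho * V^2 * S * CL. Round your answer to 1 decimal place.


Step 1: Calculate dynamic pressure q = 0.5 * 0.859 * 102.7^2 = 0.5 * 0.859 * 10547.29 = 4530.0611 Pa
Step 2: Multiply by wing area and lift coefficient: L = 4530.0611 * 177.2 * 0.262
Step 3: L = 802726.8189 * 0.262 = 210314.4 N

210314.4


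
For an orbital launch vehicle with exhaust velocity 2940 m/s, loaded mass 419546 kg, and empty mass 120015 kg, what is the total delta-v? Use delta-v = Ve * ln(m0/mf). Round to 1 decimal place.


Step 1: Mass ratio m0/mf = 419546 / 120015 = 3.49578
Step 2: ln(3.49578) = 1.251556
Step 3: delta-v = 2940 * 1.251556 = 3679.6 m/s

3679.6


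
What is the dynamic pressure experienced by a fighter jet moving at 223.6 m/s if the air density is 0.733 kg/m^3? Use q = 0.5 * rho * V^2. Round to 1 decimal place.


Step 1: V^2 = 223.6^2 = 49996.96
Step 2: q = 0.5 * 0.733 * 49996.96
Step 3: q = 18323.9 Pa

18323.9


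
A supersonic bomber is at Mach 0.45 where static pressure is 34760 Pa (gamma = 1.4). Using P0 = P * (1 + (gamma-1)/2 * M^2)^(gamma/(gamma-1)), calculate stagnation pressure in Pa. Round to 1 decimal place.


Step 1: (gamma-1)/2 * M^2 = 0.2 * 0.2025 = 0.0405
Step 2: 1 + 0.0405 = 1.0405
Step 3: Exponent gamma/(gamma-1) = 3.5
Step 4: P0 = 34760 * 1.0405^3.5 = 39941.7 Pa

39941.7


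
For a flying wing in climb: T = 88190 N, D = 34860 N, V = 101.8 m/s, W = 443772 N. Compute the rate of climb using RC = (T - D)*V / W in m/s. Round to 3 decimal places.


Step 1: Excess thrust = T - D = 88190 - 34860 = 53330 N
Step 2: Excess power = 53330 * 101.8 = 5428994.0 W
Step 3: RC = 5428994.0 / 443772 = 12.234 m/s

12.234


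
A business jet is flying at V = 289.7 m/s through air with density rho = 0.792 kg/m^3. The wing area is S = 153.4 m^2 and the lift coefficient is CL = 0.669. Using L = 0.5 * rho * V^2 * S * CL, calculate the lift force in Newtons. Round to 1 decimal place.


Step 1: Calculate dynamic pressure q = 0.5 * 0.792 * 289.7^2 = 0.5 * 0.792 * 83926.09 = 33234.7316 Pa
Step 2: Multiply by wing area and lift coefficient: L = 33234.7316 * 153.4 * 0.669
Step 3: L = 5098207.8336 * 0.669 = 3410701.0 N

3410701.0


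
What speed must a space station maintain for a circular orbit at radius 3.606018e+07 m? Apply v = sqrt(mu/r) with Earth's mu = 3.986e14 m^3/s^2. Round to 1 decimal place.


Step 1: mu / r = 3.986e14 / 3.606018e+07 = 11053744.0468
Step 2: v = sqrt(11053744.0468) = 3324.7 m/s

3324.7


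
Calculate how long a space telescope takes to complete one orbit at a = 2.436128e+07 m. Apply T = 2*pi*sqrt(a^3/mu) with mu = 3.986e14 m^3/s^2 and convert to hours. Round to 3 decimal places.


Step 1: a^3 / mu = 1.445774e+22 / 3.986e14 = 3.627129e+07
Step 2: sqrt(3.627129e+07) = 6022.5652 s
Step 3: T = 2*pi * 6022.5652 = 37840.89 s
Step 4: T in hours = 37840.89 / 3600 = 10.511 hours

10.511


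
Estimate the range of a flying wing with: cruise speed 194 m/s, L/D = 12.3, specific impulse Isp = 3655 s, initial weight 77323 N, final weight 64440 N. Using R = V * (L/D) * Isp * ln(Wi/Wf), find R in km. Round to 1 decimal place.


Step 1: Coefficient = V * (L/D) * Isp = 194 * 12.3 * 3655 = 8721561.0 m
Step 2: Wi/Wf = 77323 / 64440 = 1.199922
Step 3: ln(1.199922) = 0.182257
Step 4: R = 8721561.0 * 0.182257 = 1589564.6 m = 1589.6 km

1589.6


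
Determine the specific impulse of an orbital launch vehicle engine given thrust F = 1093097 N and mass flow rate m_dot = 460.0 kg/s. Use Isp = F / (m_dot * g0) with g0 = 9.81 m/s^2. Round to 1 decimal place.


Step 1: m_dot * g0 = 460.0 * 9.81 = 4512.6
Step 2: Isp = 1093097 / 4512.6 = 242.2 s

242.2


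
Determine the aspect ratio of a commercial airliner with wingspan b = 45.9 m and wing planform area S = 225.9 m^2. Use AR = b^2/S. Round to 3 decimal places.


Step 1: b^2 = 45.9^2 = 2106.81
Step 2: AR = 2106.81 / 225.9 = 9.326

9.326


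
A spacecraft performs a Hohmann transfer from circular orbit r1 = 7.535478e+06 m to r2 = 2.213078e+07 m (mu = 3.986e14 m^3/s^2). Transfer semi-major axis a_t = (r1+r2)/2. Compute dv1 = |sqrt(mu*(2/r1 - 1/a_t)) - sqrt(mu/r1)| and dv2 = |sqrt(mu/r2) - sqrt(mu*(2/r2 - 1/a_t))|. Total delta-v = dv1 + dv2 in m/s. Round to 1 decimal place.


Step 1: Transfer semi-major axis a_t = (7.535478e+06 + 2.213078e+07) / 2 = 1.483313e+07 m
Step 2: v1 (circular at r1) = sqrt(mu/r1) = 7272.99 m/s
Step 3: v_t1 = sqrt(mu*(2/r1 - 1/a_t)) = 8883.73 m/s
Step 4: dv1 = |8883.73 - 7272.99| = 1610.73 m/s
Step 5: v2 (circular at r2) = 4243.95 m/s, v_t2 = 3024.89 m/s
Step 6: dv2 = |4243.95 - 3024.89| = 1219.06 m/s
Step 7: Total delta-v = 1610.73 + 1219.06 = 2829.8 m/s

2829.8


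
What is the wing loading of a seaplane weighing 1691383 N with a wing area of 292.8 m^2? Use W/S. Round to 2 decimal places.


Step 1: Wing loading = W / S = 1691383 / 292.8
Step 2: Wing loading = 5776.58 N/m^2

5776.58


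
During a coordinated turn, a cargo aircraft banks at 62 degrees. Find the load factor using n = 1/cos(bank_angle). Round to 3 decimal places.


Step 1: Convert 62 degrees to radians = 1.082104
Step 2: cos(62 deg) = 0.469472
Step 3: n = 1 / 0.469472 = 2.130

2.130


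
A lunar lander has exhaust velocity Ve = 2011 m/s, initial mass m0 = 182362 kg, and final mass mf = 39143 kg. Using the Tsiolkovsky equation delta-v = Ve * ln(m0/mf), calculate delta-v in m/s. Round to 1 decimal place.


Step 1: Mass ratio m0/mf = 182362 / 39143 = 4.658866
Step 2: ln(4.658866) = 1.538772
Step 3: delta-v = 2011 * 1.538772 = 3094.5 m/s

3094.5


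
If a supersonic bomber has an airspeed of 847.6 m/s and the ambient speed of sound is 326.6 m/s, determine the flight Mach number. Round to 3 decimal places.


Step 1: M = V / a = 847.6 / 326.6
Step 2: M = 2.595

2.595


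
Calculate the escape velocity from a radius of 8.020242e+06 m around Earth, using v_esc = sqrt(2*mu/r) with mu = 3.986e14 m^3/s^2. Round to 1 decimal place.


Step 1: 2*mu/r = 2 * 3.986e14 / 8.020242e+06 = 99398496.9531
Step 2: v_esc = sqrt(99398496.9531) = 9969.9 m/s

9969.9


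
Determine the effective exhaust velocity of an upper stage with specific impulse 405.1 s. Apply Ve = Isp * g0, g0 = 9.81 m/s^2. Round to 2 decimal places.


Step 1: Ve = Isp * g0 = 405.1 * 9.81
Step 2: Ve = 3974.03 m/s

3974.03


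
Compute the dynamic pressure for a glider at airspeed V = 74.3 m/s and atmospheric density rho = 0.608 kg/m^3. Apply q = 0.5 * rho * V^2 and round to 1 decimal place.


Step 1: V^2 = 74.3^2 = 5520.49
Step 2: q = 0.5 * 0.608 * 5520.49
Step 3: q = 1678.2 Pa

1678.2


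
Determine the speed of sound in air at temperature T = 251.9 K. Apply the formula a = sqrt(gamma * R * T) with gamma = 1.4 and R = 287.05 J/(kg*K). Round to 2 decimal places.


Step 1: gamma * R * T = 1.4 * 287.05 * 251.9 = 101231.053
Step 2: a = sqrt(101231.053) = 318.17 m/s

318.17


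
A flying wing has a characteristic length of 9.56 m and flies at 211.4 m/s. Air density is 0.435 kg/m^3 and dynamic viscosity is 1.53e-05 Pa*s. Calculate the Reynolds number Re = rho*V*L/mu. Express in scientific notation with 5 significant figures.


Step 1: Numerator = rho * V * L = 0.435 * 211.4 * 9.56 = 879.12804
Step 2: Re = 879.12804 / 1.53e-05
Step 3: Re = 5.7459e+07

5.7459e+07


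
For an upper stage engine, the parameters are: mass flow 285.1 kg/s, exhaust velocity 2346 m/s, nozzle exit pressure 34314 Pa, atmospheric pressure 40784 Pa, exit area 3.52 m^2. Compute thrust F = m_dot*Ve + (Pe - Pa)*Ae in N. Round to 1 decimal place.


Step 1: Momentum thrust = m_dot * Ve = 285.1 * 2346 = 668844.6 N
Step 2: Pressure thrust = (Pe - Pa) * Ae = (34314 - 40784) * 3.52 = -22774.40 N
Step 3: Total thrust F = 668844.6 + -22774.40 = 646070.2 N

646070.2


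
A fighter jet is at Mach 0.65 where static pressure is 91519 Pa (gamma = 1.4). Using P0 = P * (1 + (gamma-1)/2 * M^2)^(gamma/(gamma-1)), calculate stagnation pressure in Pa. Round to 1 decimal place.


Step 1: (gamma-1)/2 * M^2 = 0.2 * 0.4225 = 0.0845
Step 2: 1 + 0.0845 = 1.0845
Step 3: Exponent gamma/(gamma-1) = 3.5
Step 4: P0 = 91519 * 1.0845^3.5 = 121566.7 Pa

121566.7


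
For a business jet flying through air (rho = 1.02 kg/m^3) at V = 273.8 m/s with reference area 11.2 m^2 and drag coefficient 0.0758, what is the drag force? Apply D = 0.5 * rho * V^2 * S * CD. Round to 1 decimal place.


Step 1: Dynamic pressure q = 0.5 * 1.02 * 273.8^2 = 38232.8844 Pa
Step 2: Drag D = q * S * CD = 38232.8844 * 11.2 * 0.0758
Step 3: D = 32458.2 N

32458.2


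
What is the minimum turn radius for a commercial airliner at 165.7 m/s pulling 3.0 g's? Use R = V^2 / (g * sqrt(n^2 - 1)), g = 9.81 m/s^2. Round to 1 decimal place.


Step 1: V^2 = 165.7^2 = 27456.49
Step 2: n^2 - 1 = 3.0^2 - 1 = 8.0
Step 3: sqrt(8.0) = 2.828427
Step 4: R = 27456.49 / (9.81 * 2.828427) = 989.5 m

989.5


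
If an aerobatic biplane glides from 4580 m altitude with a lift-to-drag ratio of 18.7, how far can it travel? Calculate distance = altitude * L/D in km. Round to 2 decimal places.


Step 1: Glide distance = altitude * L/D = 4580 * 18.7 = 85646.0 m
Step 2: Convert to km: 85646.0 / 1000 = 85.65 km

85.65


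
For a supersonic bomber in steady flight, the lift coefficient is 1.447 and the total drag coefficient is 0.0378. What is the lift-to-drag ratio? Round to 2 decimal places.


Step 1: L/D = CL / CD = 1.447 / 0.0378
Step 2: L/D = 38.28

38.28


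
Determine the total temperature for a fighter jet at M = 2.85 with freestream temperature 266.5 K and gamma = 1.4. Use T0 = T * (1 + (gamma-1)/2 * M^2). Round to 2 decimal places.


Step 1: (gamma-1)/2 = 0.2
Step 2: M^2 = 8.1225
Step 3: 1 + 0.2 * 8.1225 = 2.6245
Step 4: T0 = 266.5 * 2.6245 = 699.43 K

699.43


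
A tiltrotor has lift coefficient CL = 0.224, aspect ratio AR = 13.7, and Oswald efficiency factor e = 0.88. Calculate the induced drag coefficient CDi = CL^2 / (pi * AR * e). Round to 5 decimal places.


Step 1: CL^2 = 0.224^2 = 0.050176
Step 2: pi * AR * e = 3.14159 * 13.7 * 0.88 = 37.875041
Step 3: CDi = 0.050176 / 37.875041 = 0.00132

0.00132


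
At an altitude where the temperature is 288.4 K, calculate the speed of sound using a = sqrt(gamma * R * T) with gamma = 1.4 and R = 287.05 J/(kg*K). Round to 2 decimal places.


Step 1: gamma * R * T = 1.4 * 287.05 * 288.4 = 115899.308
Step 2: a = sqrt(115899.308) = 340.44 m/s

340.44


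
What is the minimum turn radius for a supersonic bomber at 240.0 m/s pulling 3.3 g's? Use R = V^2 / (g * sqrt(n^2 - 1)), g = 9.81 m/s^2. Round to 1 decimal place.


Step 1: V^2 = 240.0^2 = 57600.0
Step 2: n^2 - 1 = 3.3^2 - 1 = 9.89
Step 3: sqrt(9.89) = 3.144837
Step 4: R = 57600.0 / (9.81 * 3.144837) = 1867.0 m

1867.0


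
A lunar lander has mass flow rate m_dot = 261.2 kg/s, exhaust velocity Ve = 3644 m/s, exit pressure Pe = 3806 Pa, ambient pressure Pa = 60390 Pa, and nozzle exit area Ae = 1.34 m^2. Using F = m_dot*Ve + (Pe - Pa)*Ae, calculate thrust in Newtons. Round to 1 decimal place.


Step 1: Momentum thrust = m_dot * Ve = 261.2 * 3644 = 951812.8 N
Step 2: Pressure thrust = (Pe - Pa) * Ae = (3806 - 60390) * 1.34 = -75822.56 N
Step 3: Total thrust F = 951812.8 + -75822.56 = 875990.2 N

875990.2


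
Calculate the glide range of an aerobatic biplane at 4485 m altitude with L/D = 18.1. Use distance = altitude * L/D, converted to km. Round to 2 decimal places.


Step 1: Glide distance = altitude * L/D = 4485 * 18.1 = 81178.5 m
Step 2: Convert to km: 81178.5 / 1000 = 81.18 km

81.18


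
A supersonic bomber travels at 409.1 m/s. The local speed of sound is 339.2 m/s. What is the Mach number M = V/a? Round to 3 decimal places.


Step 1: M = V / a = 409.1 / 339.2
Step 2: M = 1.206

1.206


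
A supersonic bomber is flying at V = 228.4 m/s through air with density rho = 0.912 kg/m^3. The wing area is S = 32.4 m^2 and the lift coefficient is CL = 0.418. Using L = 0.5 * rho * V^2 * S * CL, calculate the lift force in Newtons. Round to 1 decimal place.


Step 1: Calculate dynamic pressure q = 0.5 * 0.912 * 228.4^2 = 0.5 * 0.912 * 52166.56 = 23787.9514 Pa
Step 2: Multiply by wing area and lift coefficient: L = 23787.9514 * 32.4 * 0.418
Step 3: L = 770729.6241 * 0.418 = 322165.0 N

322165.0


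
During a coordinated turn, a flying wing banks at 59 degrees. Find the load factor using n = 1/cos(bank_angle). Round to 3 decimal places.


Step 1: Convert 59 degrees to radians = 1.029744
Step 2: cos(59 deg) = 0.515038
Step 3: n = 1 / 0.515038 = 1.942

1.942


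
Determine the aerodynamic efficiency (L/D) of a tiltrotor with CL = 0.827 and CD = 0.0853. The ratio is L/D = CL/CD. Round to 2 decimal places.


Step 1: L/D = CL / CD = 0.827 / 0.0853
Step 2: L/D = 9.70

9.70


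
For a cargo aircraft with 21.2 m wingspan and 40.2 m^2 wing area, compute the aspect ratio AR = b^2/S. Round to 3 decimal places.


Step 1: b^2 = 21.2^2 = 449.44
Step 2: AR = 449.44 / 40.2 = 11.180

11.180


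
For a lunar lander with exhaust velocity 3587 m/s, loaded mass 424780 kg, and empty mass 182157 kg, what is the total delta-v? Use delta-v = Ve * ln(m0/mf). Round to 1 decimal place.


Step 1: Mass ratio m0/mf = 424780 / 182157 = 2.331944
Step 2: ln(2.331944) = 0.846702
Step 3: delta-v = 3587 * 0.846702 = 3037.1 m/s

3037.1


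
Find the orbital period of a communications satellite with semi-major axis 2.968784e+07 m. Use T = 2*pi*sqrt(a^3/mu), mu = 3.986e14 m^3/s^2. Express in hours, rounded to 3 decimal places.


Step 1: a^3 / mu = 2.616591e+22 / 3.986e14 = 6.564452e+07
Step 2: sqrt(6.564452e+07) = 8102.1309 s
Step 3: T = 2*pi * 8102.1309 = 50907.19 s
Step 4: T in hours = 50907.19 / 3600 = 14.141 hours

14.141


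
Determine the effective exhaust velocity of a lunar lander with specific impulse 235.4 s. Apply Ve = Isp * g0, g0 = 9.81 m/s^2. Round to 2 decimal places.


Step 1: Ve = Isp * g0 = 235.4 * 9.81
Step 2: Ve = 2309.27 m/s

2309.27


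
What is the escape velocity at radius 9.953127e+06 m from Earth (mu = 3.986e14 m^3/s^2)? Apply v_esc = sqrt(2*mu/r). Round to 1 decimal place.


Step 1: 2*mu/r = 2 * 3.986e14 / 9.953127e+06 = 80095431.3152
Step 2: v_esc = sqrt(80095431.3152) = 8949.6 m/s

8949.6


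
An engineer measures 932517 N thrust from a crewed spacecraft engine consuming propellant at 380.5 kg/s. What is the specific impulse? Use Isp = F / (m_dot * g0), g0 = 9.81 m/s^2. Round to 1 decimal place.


Step 1: m_dot * g0 = 380.5 * 9.81 = 3732.71
Step 2: Isp = 932517 / 3732.71 = 249.8 s

249.8


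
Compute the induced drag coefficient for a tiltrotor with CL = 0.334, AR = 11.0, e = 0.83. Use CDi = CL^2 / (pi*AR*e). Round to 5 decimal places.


Step 1: CL^2 = 0.334^2 = 0.111556
Step 2: pi * AR * e = 3.14159 * 11.0 * 0.83 = 28.682741
Step 3: CDi = 0.111556 / 28.682741 = 0.00389

0.00389


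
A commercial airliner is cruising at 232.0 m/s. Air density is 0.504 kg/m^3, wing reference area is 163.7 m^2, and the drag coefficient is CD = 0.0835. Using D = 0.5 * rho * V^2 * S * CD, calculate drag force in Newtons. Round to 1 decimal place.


Step 1: Dynamic pressure q = 0.5 * 0.504 * 232.0^2 = 13563.648 Pa
Step 2: Drag D = q * S * CD = 13563.648 * 163.7 * 0.0835
Step 3: D = 185400.8 N

185400.8


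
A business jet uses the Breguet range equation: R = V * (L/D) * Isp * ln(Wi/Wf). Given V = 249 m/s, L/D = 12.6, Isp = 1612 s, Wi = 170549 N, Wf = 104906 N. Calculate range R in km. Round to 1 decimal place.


Step 1: Coefficient = V * (L/D) * Isp = 249 * 12.6 * 1612 = 5057488.8 m
Step 2: Wi/Wf = 170549 / 104906 = 1.625732
Step 3: ln(1.625732) = 0.485958
Step 4: R = 5057488.8 * 0.485958 = 2457726.8 m = 2457.7 km

2457.7


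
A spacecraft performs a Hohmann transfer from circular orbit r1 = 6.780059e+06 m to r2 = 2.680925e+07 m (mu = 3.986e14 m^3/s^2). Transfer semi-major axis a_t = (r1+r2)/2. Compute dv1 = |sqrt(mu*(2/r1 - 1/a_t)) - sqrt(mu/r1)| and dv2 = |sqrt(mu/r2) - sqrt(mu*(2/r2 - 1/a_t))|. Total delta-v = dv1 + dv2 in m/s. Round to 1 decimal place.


Step 1: Transfer semi-major axis a_t = (6.780059e+06 + 2.680925e+07) / 2 = 1.679465e+07 m
Step 2: v1 (circular at r1) = sqrt(mu/r1) = 7667.47 m/s
Step 3: v_t1 = sqrt(mu*(2/r1 - 1/a_t)) = 9687.43 m/s
Step 4: dv1 = |9687.43 - 7667.47| = 2019.97 m/s
Step 5: v2 (circular at r2) = 3855.9 m/s, v_t2 = 2449.95 m/s
Step 6: dv2 = |3855.9 - 2449.95| = 1405.95 m/s
Step 7: Total delta-v = 2019.97 + 1405.95 = 3425.9 m/s

3425.9


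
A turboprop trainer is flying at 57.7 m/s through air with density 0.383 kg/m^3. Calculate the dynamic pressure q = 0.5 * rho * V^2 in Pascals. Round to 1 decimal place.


Step 1: V^2 = 57.7^2 = 3329.29
Step 2: q = 0.5 * 0.383 * 3329.29
Step 3: q = 637.6 Pa

637.6


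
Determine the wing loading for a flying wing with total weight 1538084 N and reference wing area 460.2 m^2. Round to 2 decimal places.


Step 1: Wing loading = W / S = 1538084 / 460.2
Step 2: Wing loading = 3342.21 N/m^2

3342.21


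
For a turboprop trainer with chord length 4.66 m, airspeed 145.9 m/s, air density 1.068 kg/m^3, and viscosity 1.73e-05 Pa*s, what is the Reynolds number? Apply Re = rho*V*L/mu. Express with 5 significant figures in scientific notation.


Step 1: Numerator = rho * V * L = 1.068 * 145.9 * 4.66 = 726.126792
Step 2: Re = 726.126792 / 1.73e-05
Step 3: Re = 4.1973e+07

4.1973e+07


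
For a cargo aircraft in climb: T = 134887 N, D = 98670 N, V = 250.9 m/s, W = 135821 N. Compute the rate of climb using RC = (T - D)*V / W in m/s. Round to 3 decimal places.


Step 1: Excess thrust = T - D = 134887 - 98670 = 36217 N
Step 2: Excess power = 36217 * 250.9 = 9086845.3 W
Step 3: RC = 9086845.3 / 135821 = 66.903 m/s

66.903


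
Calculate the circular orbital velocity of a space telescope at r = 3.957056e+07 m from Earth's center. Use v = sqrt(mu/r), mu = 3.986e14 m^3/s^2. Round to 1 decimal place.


Step 1: mu / r = 3.986e14 / 3.957056e+07 = 10073145.2878
Step 2: v = sqrt(10073145.2878) = 3173.8 m/s

3173.8


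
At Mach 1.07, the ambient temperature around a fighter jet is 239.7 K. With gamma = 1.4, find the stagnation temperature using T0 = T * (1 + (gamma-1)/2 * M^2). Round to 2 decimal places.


Step 1: (gamma-1)/2 = 0.2
Step 2: M^2 = 1.1449
Step 3: 1 + 0.2 * 1.1449 = 1.22898
Step 4: T0 = 239.7 * 1.22898 = 294.59 K

294.59


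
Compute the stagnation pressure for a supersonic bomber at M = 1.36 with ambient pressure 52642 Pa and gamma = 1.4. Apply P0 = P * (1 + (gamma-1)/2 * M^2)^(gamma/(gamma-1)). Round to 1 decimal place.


Step 1: (gamma-1)/2 * M^2 = 0.2 * 1.8496 = 0.36992
Step 2: 1 + 0.36992 = 1.36992
Step 3: Exponent gamma/(gamma-1) = 3.5
Step 4: P0 = 52642 * 1.36992^3.5 = 158403.8 Pa

158403.8


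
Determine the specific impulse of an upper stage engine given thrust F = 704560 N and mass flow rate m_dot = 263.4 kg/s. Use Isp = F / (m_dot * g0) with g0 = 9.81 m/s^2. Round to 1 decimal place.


Step 1: m_dot * g0 = 263.4 * 9.81 = 2583.95
Step 2: Isp = 704560 / 2583.95 = 272.7 s

272.7


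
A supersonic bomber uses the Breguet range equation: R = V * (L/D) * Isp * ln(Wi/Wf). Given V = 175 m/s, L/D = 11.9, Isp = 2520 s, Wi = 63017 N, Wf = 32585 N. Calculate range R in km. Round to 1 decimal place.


Step 1: Coefficient = V * (L/D) * Isp = 175 * 11.9 * 2520 = 5247900.0 m
Step 2: Wi/Wf = 63017 / 32585 = 1.933927
Step 3: ln(1.933927) = 0.659552
Step 4: R = 5247900.0 * 0.659552 = 3461265.4 m = 3461.3 km

3461.3


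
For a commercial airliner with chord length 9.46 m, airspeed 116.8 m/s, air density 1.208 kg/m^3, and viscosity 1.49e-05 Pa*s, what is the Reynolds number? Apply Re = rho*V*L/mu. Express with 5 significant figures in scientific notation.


Step 1: Numerator = rho * V * L = 1.208 * 116.8 * 9.46 = 1334.753024
Step 2: Re = 1334.753024 / 1.49e-05
Step 3: Re = 8.9581e+07

8.9581e+07


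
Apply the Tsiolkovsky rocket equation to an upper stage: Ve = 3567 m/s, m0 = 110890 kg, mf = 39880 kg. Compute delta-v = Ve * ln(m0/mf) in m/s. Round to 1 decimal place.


Step 1: Mass ratio m0/mf = 110890 / 39880 = 2.780592
Step 2: ln(2.780592) = 1.022664
Step 3: delta-v = 3567 * 1.022664 = 3647.8 m/s

3647.8


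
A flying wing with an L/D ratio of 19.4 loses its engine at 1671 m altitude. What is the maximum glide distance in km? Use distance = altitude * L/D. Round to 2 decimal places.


Step 1: Glide distance = altitude * L/D = 1671 * 19.4 = 32417.4 m
Step 2: Convert to km: 32417.4 / 1000 = 32.42 km

32.42


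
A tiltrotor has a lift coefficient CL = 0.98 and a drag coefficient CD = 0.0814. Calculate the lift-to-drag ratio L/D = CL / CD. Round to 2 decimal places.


Step 1: L/D = CL / CD = 0.98 / 0.0814
Step 2: L/D = 12.04

12.04


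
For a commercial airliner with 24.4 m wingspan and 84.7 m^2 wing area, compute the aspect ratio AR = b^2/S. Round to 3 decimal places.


Step 1: b^2 = 24.4^2 = 595.36
Step 2: AR = 595.36 / 84.7 = 7.029

7.029


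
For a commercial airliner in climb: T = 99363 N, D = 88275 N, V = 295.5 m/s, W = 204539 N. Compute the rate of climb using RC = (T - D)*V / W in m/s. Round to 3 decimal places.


Step 1: Excess thrust = T - D = 99363 - 88275 = 11088 N
Step 2: Excess power = 11088 * 295.5 = 3276504.0 W
Step 3: RC = 3276504.0 / 204539 = 16.019 m/s

16.019


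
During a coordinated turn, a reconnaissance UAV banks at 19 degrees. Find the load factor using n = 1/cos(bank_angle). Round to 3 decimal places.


Step 1: Convert 19 degrees to radians = 0.331613
Step 2: cos(19 deg) = 0.945519
Step 3: n = 1 / 0.945519 = 1.058

1.058


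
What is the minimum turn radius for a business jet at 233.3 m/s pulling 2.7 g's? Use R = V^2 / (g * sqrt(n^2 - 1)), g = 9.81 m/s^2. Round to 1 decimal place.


Step 1: V^2 = 233.3^2 = 54428.89
Step 2: n^2 - 1 = 2.7^2 - 1 = 6.29
Step 3: sqrt(6.29) = 2.507987
Step 4: R = 54428.89 / (9.81 * 2.507987) = 2212.3 m

2212.3


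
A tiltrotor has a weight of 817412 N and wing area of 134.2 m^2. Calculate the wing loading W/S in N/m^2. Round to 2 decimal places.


Step 1: Wing loading = W / S = 817412 / 134.2
Step 2: Wing loading = 6091.00 N/m^2

6091.00


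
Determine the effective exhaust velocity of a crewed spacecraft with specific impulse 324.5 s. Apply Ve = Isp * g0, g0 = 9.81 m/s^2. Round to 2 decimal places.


Step 1: Ve = Isp * g0 = 324.5 * 9.81
Step 2: Ve = 3183.35 m/s

3183.35


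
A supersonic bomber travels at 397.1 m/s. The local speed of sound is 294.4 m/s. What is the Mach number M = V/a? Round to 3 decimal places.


Step 1: M = V / a = 397.1 / 294.4
Step 2: M = 1.349

1.349


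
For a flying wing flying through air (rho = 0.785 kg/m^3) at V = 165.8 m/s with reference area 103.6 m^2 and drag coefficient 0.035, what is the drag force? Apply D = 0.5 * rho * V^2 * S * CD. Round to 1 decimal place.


Step 1: Dynamic pressure q = 0.5 * 0.785 * 165.8^2 = 10789.6837 Pa
Step 2: Drag D = q * S * CD = 10789.6837 * 103.6 * 0.035
Step 3: D = 39123.4 N

39123.4


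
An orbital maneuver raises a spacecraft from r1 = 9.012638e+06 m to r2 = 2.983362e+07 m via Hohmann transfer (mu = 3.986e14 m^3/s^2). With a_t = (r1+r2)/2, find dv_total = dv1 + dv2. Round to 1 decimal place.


Step 1: Transfer semi-major axis a_t = (9.012638e+06 + 2.983362e+07) / 2 = 1.942313e+07 m
Step 2: v1 (circular at r1) = sqrt(mu/r1) = 6650.32 m/s
Step 3: v_t1 = sqrt(mu*(2/r1 - 1/a_t)) = 8242.07 m/s
Step 4: dv1 = |8242.07 - 6650.32| = 1591.74 m/s
Step 5: v2 (circular at r2) = 3655.24 m/s, v_t2 = 2489.9 m/s
Step 6: dv2 = |3655.24 - 2489.9| = 1165.34 m/s
Step 7: Total delta-v = 1591.74 + 1165.34 = 2757.1 m/s

2757.1


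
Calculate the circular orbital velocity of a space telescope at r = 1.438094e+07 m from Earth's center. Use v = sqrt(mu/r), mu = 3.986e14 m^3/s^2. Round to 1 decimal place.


Step 1: mu / r = 3.986e14 / 1.438094e+07 = 27717242.4056
Step 2: v = sqrt(27717242.4056) = 5264.7 m/s

5264.7


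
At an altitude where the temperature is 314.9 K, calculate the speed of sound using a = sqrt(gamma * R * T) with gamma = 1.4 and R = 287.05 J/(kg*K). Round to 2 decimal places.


Step 1: gamma * R * T = 1.4 * 287.05 * 314.9 = 126548.863
Step 2: a = sqrt(126548.863) = 355.74 m/s

355.74


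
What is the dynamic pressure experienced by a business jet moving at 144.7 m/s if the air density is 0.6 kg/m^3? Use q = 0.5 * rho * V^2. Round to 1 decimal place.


Step 1: V^2 = 144.7^2 = 20938.09
Step 2: q = 0.5 * 0.6 * 20938.09
Step 3: q = 6281.4 Pa

6281.4


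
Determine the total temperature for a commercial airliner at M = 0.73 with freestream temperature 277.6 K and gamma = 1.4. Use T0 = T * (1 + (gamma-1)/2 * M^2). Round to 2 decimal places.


Step 1: (gamma-1)/2 = 0.2
Step 2: M^2 = 0.5329
Step 3: 1 + 0.2 * 0.5329 = 1.10658
Step 4: T0 = 277.6 * 1.10658 = 307.19 K

307.19


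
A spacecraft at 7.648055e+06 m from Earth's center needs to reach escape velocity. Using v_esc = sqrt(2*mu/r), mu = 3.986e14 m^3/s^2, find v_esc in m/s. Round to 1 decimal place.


Step 1: 2*mu/r = 2 * 3.986e14 / 7.648055e+06 = 104235652.071
Step 2: v_esc = sqrt(104235652.071) = 10209.6 m/s

10209.6


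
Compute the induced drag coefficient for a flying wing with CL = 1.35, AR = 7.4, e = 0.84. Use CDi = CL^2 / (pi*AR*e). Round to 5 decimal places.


Step 1: CL^2 = 1.35^2 = 1.8225
Step 2: pi * AR * e = 3.14159 * 7.4 * 0.84 = 19.52814
Step 3: CDi = 1.8225 / 19.52814 = 0.09333

0.09333


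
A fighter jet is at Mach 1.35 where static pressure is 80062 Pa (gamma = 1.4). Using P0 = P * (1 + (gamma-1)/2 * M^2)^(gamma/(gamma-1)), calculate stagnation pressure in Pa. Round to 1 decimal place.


Step 1: (gamma-1)/2 * M^2 = 0.2 * 1.8225 = 0.3645
Step 2: 1 + 0.3645 = 1.3645
Step 3: Exponent gamma/(gamma-1) = 3.5
Step 4: P0 = 80062 * 1.3645^3.5 = 237593.1 Pa

237593.1


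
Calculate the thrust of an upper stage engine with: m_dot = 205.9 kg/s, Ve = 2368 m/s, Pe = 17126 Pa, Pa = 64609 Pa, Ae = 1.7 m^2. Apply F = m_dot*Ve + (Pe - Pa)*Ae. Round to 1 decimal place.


Step 1: Momentum thrust = m_dot * Ve = 205.9 * 2368 = 487571.2 N
Step 2: Pressure thrust = (Pe - Pa) * Ae = (17126 - 64609) * 1.7 = -80721.1 N
Step 3: Total thrust F = 487571.2 + -80721.1 = 406850.1 N

406850.1


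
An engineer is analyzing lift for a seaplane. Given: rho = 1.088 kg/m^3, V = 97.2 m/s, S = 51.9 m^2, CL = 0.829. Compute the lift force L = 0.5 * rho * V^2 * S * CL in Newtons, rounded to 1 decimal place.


Step 1: Calculate dynamic pressure q = 0.5 * 1.088 * 97.2^2 = 0.5 * 1.088 * 9447.84 = 5139.625 Pa
Step 2: Multiply by wing area and lift coefficient: L = 5139.625 * 51.9 * 0.829
Step 3: L = 266746.5354 * 0.829 = 221132.9 N

221132.9


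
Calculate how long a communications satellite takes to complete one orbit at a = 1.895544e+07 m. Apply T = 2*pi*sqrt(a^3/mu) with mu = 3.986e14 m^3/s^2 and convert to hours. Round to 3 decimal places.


Step 1: a^3 / mu = 6.810855e+21 / 3.986e14 = 1.708694e+07
Step 2: sqrt(1.708694e+07) = 4133.6353 s
Step 3: T = 2*pi * 4133.6353 = 25972.4 s
Step 4: T in hours = 25972.4 / 3600 = 7.215 hours

7.215


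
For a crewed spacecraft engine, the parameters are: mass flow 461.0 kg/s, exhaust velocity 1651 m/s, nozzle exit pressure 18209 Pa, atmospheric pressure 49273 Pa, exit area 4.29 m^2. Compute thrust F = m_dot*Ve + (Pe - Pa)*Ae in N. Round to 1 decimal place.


Step 1: Momentum thrust = m_dot * Ve = 461.0 * 1651 = 761111.0 N
Step 2: Pressure thrust = (Pe - Pa) * Ae = (18209 - 49273) * 4.29 = -133264.56 N
Step 3: Total thrust F = 761111.0 + -133264.56 = 627846.4 N

627846.4


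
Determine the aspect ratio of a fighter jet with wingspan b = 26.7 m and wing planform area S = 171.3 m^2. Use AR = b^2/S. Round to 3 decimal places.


Step 1: b^2 = 26.7^2 = 712.89
Step 2: AR = 712.89 / 171.3 = 4.162

4.162


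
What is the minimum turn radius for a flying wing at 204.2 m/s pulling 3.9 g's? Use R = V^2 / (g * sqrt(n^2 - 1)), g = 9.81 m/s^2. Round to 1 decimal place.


Step 1: V^2 = 204.2^2 = 41697.64
Step 2: n^2 - 1 = 3.9^2 - 1 = 14.21
Step 3: sqrt(14.21) = 3.769615
Step 4: R = 41697.64 / (9.81 * 3.769615) = 1127.6 m

1127.6


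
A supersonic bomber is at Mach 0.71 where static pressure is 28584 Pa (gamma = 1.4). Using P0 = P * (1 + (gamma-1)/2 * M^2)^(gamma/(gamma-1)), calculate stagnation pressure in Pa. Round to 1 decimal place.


Step 1: (gamma-1)/2 * M^2 = 0.2 * 0.5041 = 0.10082
Step 2: 1 + 0.10082 = 1.10082
Step 3: Exponent gamma/(gamma-1) = 3.5
Step 4: P0 = 28584 * 1.10082^3.5 = 40006.5 Pa

40006.5


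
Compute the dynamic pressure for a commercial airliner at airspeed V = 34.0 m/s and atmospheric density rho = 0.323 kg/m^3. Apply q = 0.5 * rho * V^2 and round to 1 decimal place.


Step 1: V^2 = 34.0^2 = 1156.0
Step 2: q = 0.5 * 0.323 * 1156.0
Step 3: q = 186.7 Pa

186.7


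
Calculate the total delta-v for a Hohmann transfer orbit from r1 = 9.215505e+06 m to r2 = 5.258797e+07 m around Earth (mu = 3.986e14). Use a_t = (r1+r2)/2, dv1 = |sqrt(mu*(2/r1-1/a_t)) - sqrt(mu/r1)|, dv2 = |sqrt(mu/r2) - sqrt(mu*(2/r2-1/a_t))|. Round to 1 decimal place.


Step 1: Transfer semi-major axis a_t = (9.215505e+06 + 5.258797e+07) / 2 = 3.090174e+07 m
Step 2: v1 (circular at r1) = sqrt(mu/r1) = 6576.72 m/s
Step 3: v_t1 = sqrt(mu*(2/r1 - 1/a_t)) = 8579.48 m/s
Step 4: dv1 = |8579.48 - 6576.72| = 2002.76 m/s
Step 5: v2 (circular at r2) = 2753.12 m/s, v_t2 = 1503.47 m/s
Step 6: dv2 = |2753.12 - 1503.47| = 1249.66 m/s
Step 7: Total delta-v = 2002.76 + 1249.66 = 3252.4 m/s

3252.4


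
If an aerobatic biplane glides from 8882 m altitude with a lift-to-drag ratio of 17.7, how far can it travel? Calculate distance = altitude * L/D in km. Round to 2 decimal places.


Step 1: Glide distance = altitude * L/D = 8882 * 17.7 = 157211.4 m
Step 2: Convert to km: 157211.4 / 1000 = 157.21 km

157.21


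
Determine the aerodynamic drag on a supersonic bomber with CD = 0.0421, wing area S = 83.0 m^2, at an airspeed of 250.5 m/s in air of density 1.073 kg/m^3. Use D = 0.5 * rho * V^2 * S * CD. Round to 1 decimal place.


Step 1: Dynamic pressure q = 0.5 * 1.073 * 250.5^2 = 33665.5091 Pa
Step 2: Drag D = q * S * CD = 33665.5091 * 83.0 * 0.0421
Step 3: D = 117637.4 N

117637.4


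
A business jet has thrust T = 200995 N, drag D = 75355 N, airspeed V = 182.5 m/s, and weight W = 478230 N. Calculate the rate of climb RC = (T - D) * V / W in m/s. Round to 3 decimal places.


Step 1: Excess thrust = T - D = 200995 - 75355 = 125640 N
Step 2: Excess power = 125640 * 182.5 = 22929300.0 W
Step 3: RC = 22929300.0 / 478230 = 47.946 m/s

47.946


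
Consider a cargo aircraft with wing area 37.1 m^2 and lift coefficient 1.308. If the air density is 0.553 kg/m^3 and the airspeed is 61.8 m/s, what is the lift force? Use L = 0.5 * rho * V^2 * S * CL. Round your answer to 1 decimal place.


Step 1: Calculate dynamic pressure q = 0.5 * 0.553 * 61.8^2 = 0.5 * 0.553 * 3819.24 = 1056.0199 Pa
Step 2: Multiply by wing area and lift coefficient: L = 1056.0199 * 37.1 * 1.308
Step 3: L = 39178.3368 * 1.308 = 51245.3 N

51245.3


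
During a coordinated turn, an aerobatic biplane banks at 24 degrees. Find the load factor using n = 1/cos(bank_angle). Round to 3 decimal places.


Step 1: Convert 24 degrees to radians = 0.418879
Step 2: cos(24 deg) = 0.913545
Step 3: n = 1 / 0.913545 = 1.095

1.095


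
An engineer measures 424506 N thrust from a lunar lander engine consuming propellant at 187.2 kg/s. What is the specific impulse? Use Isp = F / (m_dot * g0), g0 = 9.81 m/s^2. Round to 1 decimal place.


Step 1: m_dot * g0 = 187.2 * 9.81 = 1836.43
Step 2: Isp = 424506 / 1836.43 = 231.2 s

231.2


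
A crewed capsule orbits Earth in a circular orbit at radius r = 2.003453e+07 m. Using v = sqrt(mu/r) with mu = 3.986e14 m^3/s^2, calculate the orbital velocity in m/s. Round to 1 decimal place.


Step 1: mu / r = 3.986e14 / 2.003453e+07 = 19895650.16
Step 2: v = sqrt(19895650.16) = 4460.5 m/s

4460.5
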